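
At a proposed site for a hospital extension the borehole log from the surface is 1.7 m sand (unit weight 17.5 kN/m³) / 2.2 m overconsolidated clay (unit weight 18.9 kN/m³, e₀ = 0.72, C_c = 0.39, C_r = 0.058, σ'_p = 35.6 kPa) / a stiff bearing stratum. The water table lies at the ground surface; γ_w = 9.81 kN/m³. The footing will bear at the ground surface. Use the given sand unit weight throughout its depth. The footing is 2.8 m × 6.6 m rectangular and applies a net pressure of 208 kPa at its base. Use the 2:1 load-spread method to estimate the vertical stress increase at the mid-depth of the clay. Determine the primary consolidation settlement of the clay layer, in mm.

Mid-depth of clay below the ground surface: z = 1.7 + 2.2/2 = 2.8 m.
Total vertical stress at mid-clay: σ_v = 17.5×1.7 + 18.9×1.1 = 50.54 kPa.
Pore pressure: u = 9.81×(2.8 − 0) = 27.468 kPa.
Initial effective stress: σ'_0 = σ_v − u = 50.54 − 27.468 = 23.072 kPa.
Stress increase at mid-clay by the 2:1 spreading method:
Δσ = qBL/((B+z)(L+z)) = 208×2.8×6.6/((2.8+2.8)(6.6+2.8)) = 73.021 kPa
Final effective stress: σ'_f = 23.072 + 73.021 = 96.093 kPa.
σ'_f = 96.093 > σ'_p = 35.6 kPa, so the stress path crosses the preconsolidation pressure — recompression up to σ'_p, then virgin compression beyond:
S_c = H/(1+e₀)·[C_r·log₁₀(σ'_p/σ'_0) + C_c·log₁₀(σ'_f/σ'_p)]
    = 2.2/1.72 × [0.058×log₁₀(35.6/23.072) + 0.39×log₁₀(96.093/35.6)]
    = 1.2791 × [0.010925 + 0.16818] = 0.2291 m

S_c ≈ 229 mm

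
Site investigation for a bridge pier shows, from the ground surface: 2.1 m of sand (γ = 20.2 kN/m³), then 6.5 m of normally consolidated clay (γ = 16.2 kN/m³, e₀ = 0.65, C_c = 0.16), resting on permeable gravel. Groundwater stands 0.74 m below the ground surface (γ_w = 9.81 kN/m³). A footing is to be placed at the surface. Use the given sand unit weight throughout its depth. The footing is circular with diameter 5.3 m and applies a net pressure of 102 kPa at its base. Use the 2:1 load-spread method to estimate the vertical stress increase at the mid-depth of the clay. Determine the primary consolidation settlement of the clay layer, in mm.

S_c ≈ 112 mm

Mid-depth of clay below the ground surface: z = 2.1 + 6.5/2 = 5.35 m.
Total vertical stress at mid-clay: σ_v = 20.2×2.1 + 16.2×3.25 = 95.07 kPa.
Pore pressure: u = 9.81×(5.35 − 0.74) = 45.224 kPa.
Initial effective stress: σ'_0 = σ_v − u = 95.07 − 45.224 = 49.846 kPa.
Stress increase at mid-clay by the 2:1 spreading method:
Δσ ≈ qD²/(D+z)² = 102×5.3²/(5.3+5.35)² = 25.261 kPa
Final effective stress: σ'_f = σ'_0 + Δσ = 49.846 + 25.261 = 75.107 kPa.
Normally consolidated clay, so the full stress increment lies on the virgin compression line:
S_c = C_c·H/(1+e₀)·log₁₀(σ'_f/σ'_0) = 0.16×6.5/(1+0.65)×log₁₀(75.107/49.846)
    = 0.6303 × 0.17805 = 0.1122 m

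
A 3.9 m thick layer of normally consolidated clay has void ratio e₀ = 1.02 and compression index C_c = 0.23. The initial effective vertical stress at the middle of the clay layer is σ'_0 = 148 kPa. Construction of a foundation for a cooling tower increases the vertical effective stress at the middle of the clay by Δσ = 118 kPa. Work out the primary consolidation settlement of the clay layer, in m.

S_c ≈ 0.113 m

Final effective stress: σ'_f = σ'_0 + Δσ = 148 + 118 = 266 kPa.
Normally consolidated clay, so the full stress increment lies on the virgin compression line:
S_c = C_c·H/(1+e₀)·log₁₀(σ'_f/σ'_0) = 0.23×3.9/(1+1.02)×log₁₀(266/148)
    = 0.44406 × 0.25462 = 0.1131 m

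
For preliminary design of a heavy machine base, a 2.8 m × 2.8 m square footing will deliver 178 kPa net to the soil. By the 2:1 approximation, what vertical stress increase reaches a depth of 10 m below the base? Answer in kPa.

Δσ_z ≈ 8.52 kPa

By the 2:1 method the load spreads at 1 horizontal : 2 vertical, so at depth z the loaded area has grown by z in each plan dimension:
Δσ = qBL/((B+z)(L+z)) = 178×2.8×2.8/((2.8+10)(2.8+10)) = 8.5176 kPa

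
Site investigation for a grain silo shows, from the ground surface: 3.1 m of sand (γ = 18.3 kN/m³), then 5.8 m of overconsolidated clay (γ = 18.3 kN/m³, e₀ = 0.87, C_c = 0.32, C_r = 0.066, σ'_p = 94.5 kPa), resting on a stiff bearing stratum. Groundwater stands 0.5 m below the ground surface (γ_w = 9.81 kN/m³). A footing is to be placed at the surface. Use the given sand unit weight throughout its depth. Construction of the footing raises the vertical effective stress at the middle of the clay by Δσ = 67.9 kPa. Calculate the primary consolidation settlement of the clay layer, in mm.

S_c ≈ 163 mm

Mid-depth of clay below the ground surface: z = 3.1 + 5.8/2 = 6 m.
Total vertical stress at mid-clay: σ_v = 18.3×3.1 + 18.3×2.9 = 109.8 kPa.
Pore pressure: u = 9.81×(6 − 0.5) = 53.955 kPa.
Initial effective stress: σ'_0 = σ_v − u = 109.8 − 53.955 = 55.845 kPa.
Final effective stress: σ'_f = 55.845 + 67.9 = 123.75 kPa.
σ'_f = 123.75 > σ'_p = 94.5 kPa, so the stress path crosses the preconsolidation pressure — recompression up to σ'_p, then virgin compression beyond:
S_c = H/(1+e₀)·[C_r·log₁₀(σ'_p/σ'_0) + C_c·log₁₀(σ'_f/σ'_p)]
    = 5.8/1.87 × [0.066×log₁₀(94.5/55.845) + 0.32×log₁₀(123.75/94.5)]
    = 3.1016 × [0.015078 + 0.037476] = 0.163 m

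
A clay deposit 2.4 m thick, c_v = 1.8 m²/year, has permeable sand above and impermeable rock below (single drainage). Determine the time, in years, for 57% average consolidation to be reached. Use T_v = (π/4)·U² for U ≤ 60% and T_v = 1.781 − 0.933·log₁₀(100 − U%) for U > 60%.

Drainage path length: H_d = H = 2.4 m (single drainage).
U ≤ 60%: T_v = (π/4)·U² = (π/4)×0.57² = 0.25518.
t = T_v·H_d²/c_v = 0.25518×2.4²/1.8 = 0.8166 years.

t ≈ 0.817 years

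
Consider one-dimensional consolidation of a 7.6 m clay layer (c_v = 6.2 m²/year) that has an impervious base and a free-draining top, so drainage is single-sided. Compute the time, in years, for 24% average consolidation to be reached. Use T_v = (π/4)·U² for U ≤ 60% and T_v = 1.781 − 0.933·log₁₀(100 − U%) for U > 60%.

Drainage path length: H_d = H = 7.6 m (single drainage).
U ≤ 60%: T_v = (π/4)·U² = (π/4)×0.24² = 0.045239.
t = T_v·H_d²/c_v = 0.045239×7.6²/6.2 = 0.4215 years.

t ≈ 0.421 years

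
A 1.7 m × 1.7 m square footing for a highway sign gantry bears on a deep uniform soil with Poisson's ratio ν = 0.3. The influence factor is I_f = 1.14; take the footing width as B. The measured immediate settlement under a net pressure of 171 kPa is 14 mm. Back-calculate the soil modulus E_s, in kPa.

S_e = q·B·(1−ν²)/E_s · I_f  ⇒  E_s = q·B·(1−ν²)·I_f / S_e.
E_s = 171 × 1.7 × 0.91 × 1.14 / 0.014 = 21540 kPa

E_s ≈ 21500 kPa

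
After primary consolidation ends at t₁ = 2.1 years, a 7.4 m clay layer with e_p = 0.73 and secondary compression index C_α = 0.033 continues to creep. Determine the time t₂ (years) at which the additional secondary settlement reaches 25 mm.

S_s = C_α·H/(1+e_p)·log₁₀(t₂/t₁) ⇒ log₁₀(t₂/t₁) = S_s·(1+e_p)/(C_α·H).
log₁₀(t₂/t₁) = 0.025 × (1+0.73) / (0.033×7.4) = 0.1771
t₂ = t₁ × 10^0.1771 = 2.1 × 1.504 = 3.157 years

t₂ ≈ 3.16 years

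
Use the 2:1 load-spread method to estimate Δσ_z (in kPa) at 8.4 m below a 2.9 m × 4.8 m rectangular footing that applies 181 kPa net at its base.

Δσ_z ≈ 16.9 kPa

By the 2:1 method the load spreads at 1 horizontal : 2 vertical, so at depth z the loaded area has grown by z in each plan dimension:
Δσ = qBL/((B+z)(L+z)) = 181×2.9×4.8/((2.9+8.4)(4.8+8.4)) = 16.891 kPa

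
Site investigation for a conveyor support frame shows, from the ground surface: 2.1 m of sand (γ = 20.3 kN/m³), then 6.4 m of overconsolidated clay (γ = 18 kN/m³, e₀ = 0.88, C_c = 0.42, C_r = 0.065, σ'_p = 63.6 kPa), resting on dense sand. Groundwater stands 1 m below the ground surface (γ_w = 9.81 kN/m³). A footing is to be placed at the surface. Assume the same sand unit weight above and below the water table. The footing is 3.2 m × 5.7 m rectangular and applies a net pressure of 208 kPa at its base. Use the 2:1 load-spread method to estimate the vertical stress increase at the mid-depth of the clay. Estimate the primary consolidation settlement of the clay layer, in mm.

S_c ≈ 281 mm

Mid-depth of clay below the ground surface: z = 2.1 + 6.4/2 = 5.3 m.
Total vertical stress at mid-clay: σ_v = 20.3×2.1 + 18×3.2 = 100.23 kPa.
Pore pressure: u = 9.81×(5.3 − 1) = 42.183 kPa.
Initial effective stress: σ'_0 = σ_v − u = 100.23 − 42.183 = 58.047 kPa.
Stress increase at mid-clay by the 2:1 spreading method:
Δσ = qBL/((B+z)(L+z)) = 208×3.2×5.7/((3.2+5.3)(5.7+5.3)) = 40.577 kPa
Final effective stress: σ'_f = 58.047 + 40.577 = 98.624 kPa.
σ'_f = 98.624 > σ'_p = 63.6 kPa, so the stress path crosses the preconsolidation pressure — recompression up to σ'_p, then virgin compression beyond:
S_c = H/(1+e₀)·[C_r·log₁₀(σ'_p/σ'_0) + C_c·log₁₀(σ'_f/σ'_p)]
    = 6.4/1.88 × [0.065×log₁₀(63.6/58.047) + 0.42×log₁₀(98.624/63.6)]
    = 3.4043 × [0.002579 + 0.080021] = 0.2812 m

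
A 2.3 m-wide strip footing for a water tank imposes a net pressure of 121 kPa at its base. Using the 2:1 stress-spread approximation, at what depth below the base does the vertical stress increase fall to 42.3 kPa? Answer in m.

2:1 spreading — at depth z the loaded area has grown by z in each plan dimension:
qB/(B+z) = Δσ_z ⇒ z = qB/Δσ_z − B = 121×2.3/42.3 − 2.3 = 4.279 m

z ≈ 4.28 m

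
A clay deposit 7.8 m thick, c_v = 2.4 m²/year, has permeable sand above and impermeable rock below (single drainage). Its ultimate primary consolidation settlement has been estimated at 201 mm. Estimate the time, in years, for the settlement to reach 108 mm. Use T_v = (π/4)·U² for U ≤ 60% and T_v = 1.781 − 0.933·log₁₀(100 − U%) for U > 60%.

t ≈ 5.75 years

Drainage path length: H_d = H = 7.8 m (single drainage).
U = S(t)/S_ult = 108/201 = 0.5373.
U ≤ 60%: T_v = (π/4)·U² = (π/4)×0.53731² = 0.22675.
t = T_v·H_d²/c_v = 0.22675×7.8²/2.4 = 5.748 years.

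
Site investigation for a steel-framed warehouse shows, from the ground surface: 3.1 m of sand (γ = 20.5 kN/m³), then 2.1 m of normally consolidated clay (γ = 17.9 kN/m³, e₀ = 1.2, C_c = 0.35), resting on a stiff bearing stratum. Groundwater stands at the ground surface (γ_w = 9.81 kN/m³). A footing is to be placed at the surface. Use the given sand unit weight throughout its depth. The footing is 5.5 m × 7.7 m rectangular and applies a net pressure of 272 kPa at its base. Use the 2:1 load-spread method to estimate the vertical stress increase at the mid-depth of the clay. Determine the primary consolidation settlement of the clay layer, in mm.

S_c ≈ 178 mm

Mid-depth of clay below the ground surface: z = 3.1 + 2.1/2 = 4.15 m.
Total vertical stress at mid-clay: σ_v = 20.5×3.1 + 17.9×1.05 = 82.345 kPa.
Pore pressure: u = 9.81×(4.15 − 0) = 40.712 kPa.
Initial effective stress: σ'_0 = σ_v − u = 82.345 − 40.712 = 41.633 kPa.
Stress increase at mid-clay by the 2:1 spreading method:
Δσ = qBL/((B+z)(L+z)) = 272×5.5×7.7/((5.5+4.15)(7.7+4.15)) = 100.73 kPa
Final effective stress: σ'_f = σ'_0 + Δσ = 41.633 + 100.73 = 142.36 kPa.
Normally consolidated clay, so the full stress increment lies on the virgin compression line:
S_c = C_c·H/(1+e₀)·log₁₀(σ'_f/σ'_0) = 0.35×2.1/(1+1.2)×log₁₀(142.36/41.633)
    = 0.33409 × 0.53395 = 0.1784 m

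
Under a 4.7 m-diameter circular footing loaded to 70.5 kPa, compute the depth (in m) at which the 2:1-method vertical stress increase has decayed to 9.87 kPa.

z ≈ 7.86 m

2:1 spreading — at depth z the loaded area has grown by z in each plan dimension:
qD²/(D+z)² = Δσ_z ⇒ z = D(√(q/Δσ_z) − 1) = 4.7×(√(70.5/9.87) − 1) = 7.861 m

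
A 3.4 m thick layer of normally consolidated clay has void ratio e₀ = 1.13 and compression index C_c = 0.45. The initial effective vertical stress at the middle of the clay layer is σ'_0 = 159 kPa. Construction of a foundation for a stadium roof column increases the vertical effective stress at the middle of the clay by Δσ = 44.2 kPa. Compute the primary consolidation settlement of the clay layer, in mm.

Final effective stress: σ'_f = σ'_0 + Δσ = 159 + 44.2 = 203.2 kPa.
Normally consolidated clay, so the full stress increment lies on the virgin compression line:
S_c = C_c·H/(1+e₀)·log₁₀(σ'_f/σ'_0) = 0.45×3.4/(1+1.13)×log₁₀(203.2/159)
    = 0.71831 × 0.10653 = 0.07652 m

S_c ≈ 76.5 mm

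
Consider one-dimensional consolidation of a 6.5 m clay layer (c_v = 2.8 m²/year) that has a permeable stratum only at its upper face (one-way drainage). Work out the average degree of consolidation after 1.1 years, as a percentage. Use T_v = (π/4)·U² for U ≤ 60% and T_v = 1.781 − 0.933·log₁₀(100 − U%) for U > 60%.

Drainage path length: H_d = H = 6.5 m (single drainage).
T_v = c_v·t/H_d² = 2.8×1.1/6.5² = 0.072899.
T_v = 0.072899 corresponds to the U ≤ 60% branch:
U = √(4T_v/π) = 0.3047

U ≈ 30.5 %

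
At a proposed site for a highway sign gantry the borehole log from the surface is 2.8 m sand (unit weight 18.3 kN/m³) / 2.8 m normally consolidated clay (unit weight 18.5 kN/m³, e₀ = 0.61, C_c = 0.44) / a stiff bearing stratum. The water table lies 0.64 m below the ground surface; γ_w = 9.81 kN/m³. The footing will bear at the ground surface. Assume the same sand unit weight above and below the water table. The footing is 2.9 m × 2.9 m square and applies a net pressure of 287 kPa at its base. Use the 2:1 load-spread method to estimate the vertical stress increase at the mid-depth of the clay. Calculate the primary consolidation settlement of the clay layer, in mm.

S_c ≈ 252 mm

Mid-depth of clay below the ground surface: z = 2.8 + 2.8/2 = 4.2 m.
Total vertical stress at mid-clay: σ_v = 18.3×2.8 + 18.5×1.4 = 77.14 kPa.
Pore pressure: u = 9.81×(4.2 − 0.64) = 34.924 kPa.
Initial effective stress: σ'_0 = σ_v − u = 77.14 − 34.924 = 42.216 kPa.
Stress increase at mid-clay by the 2:1 spreading method:
Δσ = qBL/((B+z)(L+z)) = 287×2.9×2.9/((2.9+4.2)(2.9+4.2)) = 47.881 kPa
Final effective stress: σ'_f = σ'_0 + Δσ = 42.216 + 47.881 = 90.097 kPa.
Normally consolidated clay, so the full stress increment lies on the virgin compression line:
S_c = C_c·H/(1+e₀)·log₁₀(σ'_f/σ'_0) = 0.44×2.8/(1+0.61)×log₁₀(90.097/42.216)
    = 0.76522 × 0.32923 = 0.2519 m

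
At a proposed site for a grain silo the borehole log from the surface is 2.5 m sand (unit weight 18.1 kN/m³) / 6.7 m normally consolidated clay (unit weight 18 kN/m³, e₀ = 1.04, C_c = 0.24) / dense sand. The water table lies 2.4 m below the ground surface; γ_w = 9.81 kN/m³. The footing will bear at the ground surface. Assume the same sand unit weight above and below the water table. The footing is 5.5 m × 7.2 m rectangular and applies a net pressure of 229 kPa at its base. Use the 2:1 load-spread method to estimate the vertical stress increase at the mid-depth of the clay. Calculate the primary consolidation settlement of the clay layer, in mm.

Mid-depth of clay below the ground surface: z = 2.5 + 6.7/2 = 5.85 m.
Total vertical stress at mid-clay: σ_v = 18.1×2.5 + 18×3.35 = 105.55 kPa.
Pore pressure: u = 9.81×(5.85 − 2.4) = 33.845 kPa.
Initial effective stress: σ'_0 = σ_v − u = 105.55 − 33.845 = 71.705 kPa.
Stress increase at mid-clay by the 2:1 spreading method:
Δσ = qBL/((B+z)(L+z)) = 229×5.5×7.2/((5.5+5.85)(7.2+5.85)) = 61.224 kPa
Final effective stress: σ'_f = σ'_0 + Δσ = 71.705 + 61.224 = 132.93 kPa.
Normally consolidated clay, so the full stress increment lies on the virgin compression line:
S_c = C_c·H/(1+e₀)·log₁₀(σ'_f/σ'_0) = 0.24×6.7/(1+1.04)×log₁₀(132.93/71.705)
    = 0.78824 × 0.26807 = 0.2113 m

S_c ≈ 211 mm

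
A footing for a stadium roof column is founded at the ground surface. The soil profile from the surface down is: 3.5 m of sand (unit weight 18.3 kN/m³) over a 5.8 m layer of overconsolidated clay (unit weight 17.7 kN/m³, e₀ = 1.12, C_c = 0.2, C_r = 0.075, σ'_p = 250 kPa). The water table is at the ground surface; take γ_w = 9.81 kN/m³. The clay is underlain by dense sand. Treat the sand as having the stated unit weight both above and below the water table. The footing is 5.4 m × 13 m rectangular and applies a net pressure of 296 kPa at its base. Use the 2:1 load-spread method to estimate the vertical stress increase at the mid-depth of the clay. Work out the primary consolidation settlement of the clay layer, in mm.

S_c ≈ 89.4 mm

Mid-depth of clay below the ground surface: z = 3.5 + 5.8/2 = 6.4 m.
Total vertical stress at mid-clay: σ_v = 18.3×3.5 + 17.7×2.9 = 115.38 kPa.
Pore pressure: u = 9.81×(6.4 − 0) = 62.784 kPa.
Initial effective stress: σ'_0 = σ_v − u = 115.38 − 62.784 = 52.596 kPa.
Stress increase at mid-clay by the 2:1 spreading method:
Δσ = qBL/((B+z)(L+z)) = 296×5.4×13/((5.4+6.4)(13+6.4)) = 90.771 kPa
Final effective stress: σ'_f = 52.596 + 90.771 = 143.37 kPa.
σ'_f = 143.37 ≤ σ'_p = 250 kPa, so the clay remains overconsolidated and only the recompression index applies:
S_c = C_r·H/(1+e₀)·log₁₀(σ'_f/σ'_0) = 0.075×5.8/2.12×log₁₀(143.37/52.596)
    = 0.20518 × 0.43551 = 0.08936 m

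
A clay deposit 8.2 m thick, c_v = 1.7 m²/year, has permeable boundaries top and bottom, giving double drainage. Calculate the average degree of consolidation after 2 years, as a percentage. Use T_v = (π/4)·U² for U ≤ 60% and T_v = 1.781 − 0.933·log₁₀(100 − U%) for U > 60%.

U ≈ 50.7 %

Drainage path length: H_d = H/2 = 4.1 m (double drainage).
T_v = c_v·t/H_d² = 1.7×2/4.1² = 0.20226.
T_v = 0.20226 corresponds to the U ≤ 60% branch:
U = √(4T_v/π) = 0.5075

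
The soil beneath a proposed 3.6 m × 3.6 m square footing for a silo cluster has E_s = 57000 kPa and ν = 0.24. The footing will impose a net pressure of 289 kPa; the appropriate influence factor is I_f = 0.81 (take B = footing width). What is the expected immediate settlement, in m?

S_e ≈ 0.0139 m

Immediate (elastic) settlement: S_e = q·B·(1−ν²)/E_s · I_f.
S_e = 289 × 3.6 × (1 − 0.24²) / 57000 × 0.81
    = 289 × 3.6 × 0.9424 / 57000 × 0.81
    = 0.01393 m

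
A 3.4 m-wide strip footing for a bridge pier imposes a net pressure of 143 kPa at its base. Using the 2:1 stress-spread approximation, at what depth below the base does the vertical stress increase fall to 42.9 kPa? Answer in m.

z ≈ 7.93 m

2:1 spreading — at depth z the loaded area has grown by z in each plan dimension:
qB/(B+z) = Δσ_z ⇒ z = qB/Δσ_z − B = 143×3.4/42.9 − 3.4 = 7.933 m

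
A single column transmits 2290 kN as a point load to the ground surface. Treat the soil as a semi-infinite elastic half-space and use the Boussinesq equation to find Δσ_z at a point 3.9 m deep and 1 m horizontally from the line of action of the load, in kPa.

Δσ_z ≈ 61.3 kPa

Boussinesq vertical stress below a point load on an elastic half-space:
Δσ_z = 3P/(2πz²) · [1 + (r/z)²]^(−5/2)
r/z = 1/3.9 = 0.25641; [1+(r/z)²]^(−5/2) = 0.85284.
Δσ_z = 3×2290/(2π×3.9²) × 0.85284 = 71.887 × 0.85284 = 61.31 kPa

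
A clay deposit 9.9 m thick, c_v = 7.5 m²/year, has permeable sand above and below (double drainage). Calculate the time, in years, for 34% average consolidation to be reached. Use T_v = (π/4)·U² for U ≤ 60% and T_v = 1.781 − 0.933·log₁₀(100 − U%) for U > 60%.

t ≈ 0.297 years

Drainage path length: H_d = H/2 = 4.95 m (double drainage).
U ≤ 60%: T_v = (π/4)·U² = (π/4)×0.34² = 0.090792.
t = T_v·H_d²/c_v = 0.090792×4.95²/7.5 = 0.2966 years.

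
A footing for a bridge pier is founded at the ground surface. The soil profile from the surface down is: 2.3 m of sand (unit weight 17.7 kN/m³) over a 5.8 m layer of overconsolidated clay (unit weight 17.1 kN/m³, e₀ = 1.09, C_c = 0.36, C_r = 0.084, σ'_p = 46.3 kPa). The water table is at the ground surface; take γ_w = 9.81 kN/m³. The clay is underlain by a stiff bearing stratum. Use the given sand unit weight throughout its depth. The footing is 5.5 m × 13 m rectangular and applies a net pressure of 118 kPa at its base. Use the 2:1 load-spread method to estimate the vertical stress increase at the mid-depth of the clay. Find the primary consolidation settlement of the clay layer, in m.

Mid-depth of clay below the ground surface: z = 2.3 + 5.8/2 = 5.2 m.
Total vertical stress at mid-clay: σ_v = 17.7×2.3 + 17.1×2.9 = 90.3 kPa.
Pore pressure: u = 9.81×(5.2 − 0) = 51.012 kPa.
Initial effective stress: σ'_0 = σ_v − u = 90.3 − 51.012 = 39.288 kPa.
Stress increase at mid-clay by the 2:1 spreading method:
Δσ = qBL/((B+z)(L+z)) = 118×5.5×13/((5.5+5.2)(13+5.2)) = 43.324 kPa
Final effective stress: σ'_f = 39.288 + 43.324 = 82.612 kPa.
σ'_f = 82.612 > σ'_p = 46.3 kPa, so the stress path crosses the preconsolidation pressure — recompression up to σ'_p, then virgin compression beyond:
S_c = H/(1+e₀)·[C_r·log₁₀(σ'_p/σ'_0) + C_c·log₁₀(σ'_f/σ'_p)]
    = 5.8/2.09 × [0.084×log₁₀(46.3/39.288) + 0.36×log₁₀(82.612/46.3)]
    = 2.7751 × [0.005991 + 0.090526] = 0.2678 m

S_c ≈ 0.268 m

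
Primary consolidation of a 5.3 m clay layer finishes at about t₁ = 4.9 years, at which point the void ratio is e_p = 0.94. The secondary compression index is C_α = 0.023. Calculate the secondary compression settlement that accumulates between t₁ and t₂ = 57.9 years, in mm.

Secondary compression: S_s = C_α·H/(1+e_p)·log₁₀(t₂/t₁)
S_s = 0.023×5.3/(1+0.94)×log₁₀(57.9/4.9)
    = 0.06284 × 1.072 = 0.06739 m

S_s ≈ 67.4 mm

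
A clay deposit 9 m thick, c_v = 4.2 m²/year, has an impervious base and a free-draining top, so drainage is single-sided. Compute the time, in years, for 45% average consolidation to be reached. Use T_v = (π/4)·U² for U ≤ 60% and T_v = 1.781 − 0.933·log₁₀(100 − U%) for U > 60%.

Drainage path length: H_d = H = 9 m (single drainage).
U ≤ 60%: T_v = (π/4)·U² = (π/4)×0.45² = 0.15904.
t = T_v·H_d²/c_v = 0.15904×9²/4.2 = 3.067 years.

t ≈ 3.07 years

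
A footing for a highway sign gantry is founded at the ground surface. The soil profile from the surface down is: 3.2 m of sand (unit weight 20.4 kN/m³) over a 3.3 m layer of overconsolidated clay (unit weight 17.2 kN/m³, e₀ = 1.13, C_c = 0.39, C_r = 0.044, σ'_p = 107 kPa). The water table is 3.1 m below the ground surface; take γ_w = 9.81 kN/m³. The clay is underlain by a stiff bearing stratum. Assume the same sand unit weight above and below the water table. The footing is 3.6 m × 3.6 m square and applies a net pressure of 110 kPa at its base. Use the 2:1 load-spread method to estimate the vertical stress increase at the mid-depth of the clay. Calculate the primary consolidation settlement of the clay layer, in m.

S_c ≈ 0.00687 m

Mid-depth of clay below the ground surface: z = 3.2 + 3.3/2 = 4.85 m.
Total vertical stress at mid-clay: σ_v = 20.4×3.2 + 17.2×1.65 = 93.66 kPa.
Pore pressure: u = 9.81×(4.85 − 3.1) = 17.168 kPa.
Initial effective stress: σ'_0 = σ_v − u = 93.66 − 17.168 = 76.492 kPa.
Stress increase at mid-clay by the 2:1 spreading method:
Δσ = qBL/((B+z)(L+z)) = 110×3.6×3.6/((3.6+4.85)(3.6+4.85)) = 19.966 kPa
Final effective stress: σ'_f = 76.492 + 19.966 = 96.458 kPa.
σ'_f = 96.458 ≤ σ'_p = 107 kPa, so the clay remains overconsolidated and only the recompression index applies:
S_c = C_r·H/(1+e₀)·log₁₀(σ'_f/σ'_0) = 0.044×3.3/2.13×log₁₀(96.458/76.492)
    = 0.068169 × 0.10072 = 0.006866 m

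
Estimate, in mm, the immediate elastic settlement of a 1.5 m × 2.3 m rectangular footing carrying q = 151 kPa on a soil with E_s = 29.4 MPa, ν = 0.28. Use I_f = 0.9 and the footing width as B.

S_e ≈ 6.39 mm

Immediate (elastic) settlement: S_e = q·B·(1−ν²)/E_s · I_f.
E_s = 29.4 MPa = 29400 kPa.
S_e = 151 × 1.5 × (1 − 0.28²) / 29400 × 0.9
    = 151 × 1.5 × 0.9216 / 29400 × 0.9
    = 0.00639 m = 6.39 mm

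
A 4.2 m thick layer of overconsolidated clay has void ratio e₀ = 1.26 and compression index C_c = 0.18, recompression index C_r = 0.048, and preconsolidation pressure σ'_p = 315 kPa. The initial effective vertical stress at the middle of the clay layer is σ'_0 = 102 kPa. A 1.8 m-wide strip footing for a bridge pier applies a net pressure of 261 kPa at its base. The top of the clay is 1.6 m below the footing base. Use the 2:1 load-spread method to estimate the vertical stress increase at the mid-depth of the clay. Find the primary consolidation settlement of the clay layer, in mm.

S_c ≈ 23.6 mm

Mid-depth of clay below the footing base: z = 1.6 + 4.2/2 = 3.7 m.
Stress increase at mid-clay by the 2:1 spreading method:
Δσ = qB/(B+z) = 261×1.8/(1.8+3.7) = 85.418 kPa
Final effective stress: σ'_f = 102 + 85.418 = 187.42 kPa.
σ'_f = 187.42 ≤ σ'_p = 315 kPa, so the clay remains overconsolidated and only the recompression index applies:
S_c = C_r·H/(1+e₀)·log₁₀(σ'_f/σ'_0) = 0.048×4.2/2.26×log₁₀(187.42/102)
    = 0.089203 × 0.26422 = 0.02357 m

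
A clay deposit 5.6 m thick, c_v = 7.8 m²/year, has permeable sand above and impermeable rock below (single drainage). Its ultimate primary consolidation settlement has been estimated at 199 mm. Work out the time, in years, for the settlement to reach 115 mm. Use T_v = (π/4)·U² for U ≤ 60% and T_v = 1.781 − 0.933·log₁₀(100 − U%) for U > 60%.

Drainage path length: H_d = H = 5.6 m (single drainage).
U = S(t)/S_ult = 115/199 = 0.5779.
U ≤ 60%: T_v = (π/4)·U² = (π/4)×0.57789² = 0.26229.
t = T_v·H_d²/c_v = 0.26229×5.6²/7.8 = 1.055 years.

t ≈ 1.05 years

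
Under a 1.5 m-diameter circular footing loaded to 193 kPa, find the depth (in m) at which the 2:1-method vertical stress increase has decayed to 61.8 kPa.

z ≈ 1.15 m

2:1 spreading — at depth z the loaded area has grown by z in each plan dimension:
qD²/(D+z)² = Δσ_z ⇒ z = D(√(q/Δσ_z) − 1) = 1.5×(√(193/61.8) − 1) = 1.151 m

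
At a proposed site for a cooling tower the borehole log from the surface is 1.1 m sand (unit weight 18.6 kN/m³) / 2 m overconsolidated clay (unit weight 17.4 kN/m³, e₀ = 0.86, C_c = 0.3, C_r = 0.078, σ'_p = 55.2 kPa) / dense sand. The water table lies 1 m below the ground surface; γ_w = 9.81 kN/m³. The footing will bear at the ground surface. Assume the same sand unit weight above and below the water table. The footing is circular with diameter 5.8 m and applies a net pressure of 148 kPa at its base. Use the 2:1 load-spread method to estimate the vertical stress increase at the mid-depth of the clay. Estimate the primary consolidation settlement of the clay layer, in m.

S_c ≈ 0.118 m

Mid-depth of clay below the ground surface: z = 1.1 + 2/2 = 2.1 m.
Total vertical stress at mid-clay: σ_v = 18.6×1.1 + 17.4×1 = 37.86 kPa.
Pore pressure: u = 9.81×(2.1 − 1) = 10.791 kPa.
Initial effective stress: σ'_0 = σ_v − u = 37.86 − 10.791 = 27.069 kPa.
Stress increase at mid-clay by the 2:1 spreading method:
Δσ ≈ qD²/(D+z)² = 148×5.8²/(5.8+2.1)² = 79.774 kPa
Final effective stress: σ'_f = 27.069 + 79.774 = 106.84 kPa.
σ'_f = 106.84 > σ'_p = 55.2 kPa, so the stress path crosses the preconsolidation pressure — recompression up to σ'_p, then virgin compression beyond:
S_c = H/(1+e₀)·[C_r·log₁₀(σ'_p/σ'_0) + C_c·log₁₀(σ'_f/σ'_p)]
    = 2/1.86 × [0.078×log₁₀(55.2/27.069) + 0.3×log₁₀(106.84/55.2)]
    = 1.0753 × [0.024138 + 0.086038] = 0.1185 m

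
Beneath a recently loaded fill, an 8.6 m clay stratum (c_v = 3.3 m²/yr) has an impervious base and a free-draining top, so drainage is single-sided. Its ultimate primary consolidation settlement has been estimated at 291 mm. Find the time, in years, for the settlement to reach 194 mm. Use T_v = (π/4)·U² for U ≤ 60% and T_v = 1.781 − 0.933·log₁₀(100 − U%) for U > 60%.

t ≈ 8.07 years

Drainage path length: H_d = H = 8.6 m (single drainage).
U = S(t)/S_ult = 194/291 = 0.6667.
U > 60%: T_v = 1.781 − 0.933·log₁₀(100 − 66.667) = 0.36015.
t = T_v·H_d²/c_v = 0.36015×8.6²/3.3 = 8.072 years.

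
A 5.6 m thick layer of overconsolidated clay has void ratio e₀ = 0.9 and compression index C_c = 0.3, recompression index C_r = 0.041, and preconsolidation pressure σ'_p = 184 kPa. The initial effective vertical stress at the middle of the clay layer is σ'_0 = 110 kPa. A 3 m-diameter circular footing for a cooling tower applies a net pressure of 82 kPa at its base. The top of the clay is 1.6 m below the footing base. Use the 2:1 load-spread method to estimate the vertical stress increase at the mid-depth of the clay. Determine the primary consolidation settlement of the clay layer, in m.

S_c ≈ 0.00607 m

Mid-depth of clay below the footing base: z = 1.6 + 5.6/2 = 4.4 m.
Stress increase at mid-clay by the 2:1 spreading method:
Δσ ≈ qD²/(D+z)² = 82×3²/(3+4.4)² = 13.477 kPa
Final effective stress: σ'_f = 110 + 13.477 = 123.48 kPa.
σ'_f = 123.48 ≤ σ'_p = 184 kPa, so the clay remains overconsolidated and only the recompression index applies:
S_c = C_r·H/(1+e₀)·log₁₀(σ'_f/σ'_0) = 0.041×5.6/1.9×log₁₀(123.48/110)
    = 0.12084 × 0.050204 = 0.006067 m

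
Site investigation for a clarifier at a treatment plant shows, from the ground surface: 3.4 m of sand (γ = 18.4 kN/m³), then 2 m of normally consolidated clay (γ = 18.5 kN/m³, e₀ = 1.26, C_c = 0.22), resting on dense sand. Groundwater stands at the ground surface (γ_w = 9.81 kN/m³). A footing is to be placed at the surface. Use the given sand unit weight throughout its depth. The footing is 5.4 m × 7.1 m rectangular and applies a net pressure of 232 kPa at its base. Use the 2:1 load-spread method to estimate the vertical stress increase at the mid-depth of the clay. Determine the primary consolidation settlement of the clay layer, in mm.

S_c ≈ 95.2 mm

Mid-depth of clay below the ground surface: z = 3.4 + 2/2 = 4.4 m.
Total vertical stress at mid-clay: σ_v = 18.4×3.4 + 18.5×1 = 81.06 kPa.
Pore pressure: u = 9.81×(4.4 − 0) = 43.164 kPa.
Initial effective stress: σ'_0 = σ_v − u = 81.06 − 43.164 = 37.896 kPa.
Stress increase at mid-clay by the 2:1 spreading method:
Δσ = qBL/((B+z)(L+z)) = 232×5.4×7.1/((5.4+4.4)(7.1+4.4)) = 78.925 kPa
Final effective stress: σ'_f = σ'_0 + Δσ = 37.896 + 78.925 = 116.82 kPa.
Normally consolidated clay, so the full stress increment lies on the virgin compression line:
S_c = C_c·H/(1+e₀)·log₁₀(σ'_f/σ'_0) = 0.22×2/(1+1.26)×log₁₀(116.82/37.896)
    = 0.19469 × 0.48892 = 0.09519 m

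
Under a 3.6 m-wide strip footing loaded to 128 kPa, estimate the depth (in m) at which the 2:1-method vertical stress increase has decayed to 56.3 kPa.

z ≈ 4.58 m

2:1 spreading — at depth z the loaded area has grown by z in each plan dimension:
qB/(B+z) = Δσ_z ⇒ z = qB/Δσ_z − B = 128×3.6/56.3 − 3.6 = 4.585 m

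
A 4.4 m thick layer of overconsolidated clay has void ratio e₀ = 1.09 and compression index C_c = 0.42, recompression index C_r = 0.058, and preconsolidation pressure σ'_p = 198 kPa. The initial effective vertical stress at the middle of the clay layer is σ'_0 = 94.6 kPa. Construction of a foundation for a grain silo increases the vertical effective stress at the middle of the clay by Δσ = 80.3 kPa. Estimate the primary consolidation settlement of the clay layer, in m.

Final effective stress: σ'_f = 94.6 + 80.3 = 174.9 kPa.
σ'_f = 174.9 ≤ σ'_p = 198 kPa, so the clay remains overconsolidated and only the recompression index applies:
S_c = C_r·H/(1+e₀)·log₁₀(σ'_f/σ'_0) = 0.058×4.4/2.09×log₁₀(174.9/94.6)
    = 0.12211 × 0.2669 = 0.03259 m

S_c ≈ 0.0326 m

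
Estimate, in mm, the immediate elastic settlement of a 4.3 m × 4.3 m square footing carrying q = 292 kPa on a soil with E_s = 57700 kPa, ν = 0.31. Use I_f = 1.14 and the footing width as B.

Immediate (elastic) settlement: S_e = q·B·(1−ν²)/E_s · I_f.
S_e = 292 × 4.3 × (1 − 0.31²) / 57700 × 1.14
    = 292 × 4.3 × 0.9039 / 57700 × 1.14
    = 0.02242 m = 22.42 mm

S_e ≈ 22.4 mm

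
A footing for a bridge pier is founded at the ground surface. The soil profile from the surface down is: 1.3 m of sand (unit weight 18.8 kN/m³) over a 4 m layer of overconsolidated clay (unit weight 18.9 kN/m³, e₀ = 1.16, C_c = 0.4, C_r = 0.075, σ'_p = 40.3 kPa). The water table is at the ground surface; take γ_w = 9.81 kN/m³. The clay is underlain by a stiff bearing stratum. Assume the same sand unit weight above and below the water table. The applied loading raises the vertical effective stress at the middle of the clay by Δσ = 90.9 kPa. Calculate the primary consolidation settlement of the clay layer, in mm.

Mid-depth of clay below the ground surface: z = 1.3 + 4/2 = 3.3 m.
Total vertical stress at mid-clay: σ_v = 18.8×1.3 + 18.9×2 = 62.24 kPa.
Pore pressure: u = 9.81×(3.3 − 0) = 32.373 kPa.
Initial effective stress: σ'_0 = σ_v − u = 62.24 − 32.373 = 29.867 kPa.
Final effective stress: σ'_f = 29.867 + 90.9 = 120.77 kPa.
σ'_f = 120.77 > σ'_p = 40.3 kPa, so the stress path crosses the preconsolidation pressure — recompression up to σ'_p, then virgin compression beyond:
S_c = H/(1+e₀)·[C_r·log₁₀(σ'_p/σ'_0) + C_c·log₁₀(σ'_f/σ'_p)]
    = 4/2.16 × [0.075×log₁₀(40.3/29.867) + 0.4×log₁₀(120.77/40.3)]
    = 1.8519 × [0.0097585 + 0.19066] = 0.3712 m

S_c ≈ 371 mm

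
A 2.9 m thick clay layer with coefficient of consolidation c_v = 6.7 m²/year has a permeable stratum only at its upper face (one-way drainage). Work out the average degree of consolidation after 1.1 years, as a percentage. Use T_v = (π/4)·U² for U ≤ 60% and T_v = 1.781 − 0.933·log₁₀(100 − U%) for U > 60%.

Drainage path length: H_d = H = 2.9 m (single drainage).
T_v = c_v·t/H_d² = 6.7×1.1/2.9² = 0.87634.
T_v = 0.87634 corresponds to the U > 60% branch:
U = 1 − 10^((1.781 − T_v)/0.933)/100 = 0.9068

U ≈ 90.7 %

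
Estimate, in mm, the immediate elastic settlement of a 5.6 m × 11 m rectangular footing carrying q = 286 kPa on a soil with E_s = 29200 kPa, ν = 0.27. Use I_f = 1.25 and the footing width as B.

S_e ≈ 63.6 mm

Immediate (elastic) settlement: S_e = q·B·(1−ν²)/E_s · I_f.
S_e = 286 × 5.6 × (1 − 0.27²) / 29200 × 1.25
    = 286 × 5.6 × 0.9271 / 29200 × 1.25
    = 0.06356 m = 63.56 mm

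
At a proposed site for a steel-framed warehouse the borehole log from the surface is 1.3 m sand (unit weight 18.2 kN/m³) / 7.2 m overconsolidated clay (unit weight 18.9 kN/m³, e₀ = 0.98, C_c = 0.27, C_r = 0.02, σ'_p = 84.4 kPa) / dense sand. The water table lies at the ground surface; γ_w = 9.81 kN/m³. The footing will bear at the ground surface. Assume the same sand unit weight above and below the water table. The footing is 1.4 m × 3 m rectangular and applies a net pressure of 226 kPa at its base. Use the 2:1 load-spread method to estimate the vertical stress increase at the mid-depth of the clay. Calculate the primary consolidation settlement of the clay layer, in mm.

Mid-depth of clay below the ground surface: z = 1.3 + 7.2/2 = 4.9 m.
Total vertical stress at mid-clay: σ_v = 18.2×1.3 + 18.9×3.6 = 91.7 kPa.
Pore pressure: u = 9.81×(4.9 − 0) = 48.069 kPa.
Initial effective stress: σ'_0 = σ_v − u = 91.7 − 48.069 = 43.631 kPa.
Stress increase at mid-clay by the 2:1 spreading method:
Δσ = qBL/((B+z)(L+z)) = 226×1.4×3/((1.4+4.9)(3+4.9)) = 19.072 kPa
Final effective stress: σ'_f = 43.631 + 19.072 = 62.703 kPa.
σ'_f = 62.703 ≤ σ'_p = 84.4 kPa, so the clay remains overconsolidated and only the recompression index applies:
S_c = C_r·H/(1+e₀)·log₁₀(σ'_f/σ'_0) = 0.02×7.2/1.98×log₁₀(62.703/43.631)
    = 0.072728 × 0.15749 = 0.01145 m

S_c ≈ 11.5 mm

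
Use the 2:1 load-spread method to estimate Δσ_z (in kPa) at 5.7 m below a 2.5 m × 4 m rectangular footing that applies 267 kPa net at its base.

Δσ_z ≈ 33.6 kPa

By the 2:1 method the load spreads at 1 horizontal : 2 vertical, so at depth z the loaded area has grown by z in each plan dimension:
Δσ = qBL/((B+z)(L+z)) = 267×2.5×4/((2.5+5.7)(4+5.7)) = 33.568 kPa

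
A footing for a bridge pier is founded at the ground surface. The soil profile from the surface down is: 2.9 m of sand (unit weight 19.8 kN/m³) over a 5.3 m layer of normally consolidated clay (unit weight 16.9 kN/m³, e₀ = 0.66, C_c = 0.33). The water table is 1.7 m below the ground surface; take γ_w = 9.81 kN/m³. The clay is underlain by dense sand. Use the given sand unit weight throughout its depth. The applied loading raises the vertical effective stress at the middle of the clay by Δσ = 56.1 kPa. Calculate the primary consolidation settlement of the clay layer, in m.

Mid-depth of clay below the ground surface: z = 2.9 + 5.3/2 = 5.55 m.
Total vertical stress at mid-clay: σ_v = 19.8×2.9 + 16.9×2.65 = 102.2 kPa.
Pore pressure: u = 9.81×(5.55 − 1.7) = 37.769 kPa.
Initial effective stress: σ'_0 = σ_v − u = 102.2 − 37.769 = 64.431 kPa.
Final effective stress: σ'_f = σ'_0 + Δσ = 64.431 + 56.1 = 120.53 kPa.
Normally consolidated clay, so the full stress increment lies on the virgin compression line:
S_c = C_c·H/(1+e₀)·log₁₀(σ'_f/σ'_0) = 0.33×5.3/(1+0.66)×log₁₀(120.53/64.431)
    = 1.0536 × 0.272 = 0.2866 m

S_c ≈ 0.287 m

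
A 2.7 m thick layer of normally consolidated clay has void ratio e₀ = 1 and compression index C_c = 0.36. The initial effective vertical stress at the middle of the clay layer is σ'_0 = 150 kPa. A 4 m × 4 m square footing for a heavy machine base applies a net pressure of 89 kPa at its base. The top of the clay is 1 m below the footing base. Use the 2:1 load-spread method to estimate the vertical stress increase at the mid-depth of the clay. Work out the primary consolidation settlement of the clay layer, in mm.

S_c ≈ 44.6 mm

Mid-depth of clay below the footing base: z = 1 + 2.7/2 = 2.35 m.
Stress increase at mid-clay by the 2:1 spreading method:
Δσ = qBL/((B+z)(L+z)) = 89×4×4/((4+2.35)(4+2.35)) = 35.315 kPa
Final effective stress: σ'_f = σ'_0 + Δσ = 150 + 35.315 = 185.31 kPa.
Normally consolidated clay, so the full stress increment lies on the virgin compression line:
S_c = C_c·H/(1+e₀)·log₁₀(σ'_f/σ'_0) = 0.36×2.7/(1+1)×log₁₀(185.31/150)
    = 0.486 × 0.091808 = 0.04462 m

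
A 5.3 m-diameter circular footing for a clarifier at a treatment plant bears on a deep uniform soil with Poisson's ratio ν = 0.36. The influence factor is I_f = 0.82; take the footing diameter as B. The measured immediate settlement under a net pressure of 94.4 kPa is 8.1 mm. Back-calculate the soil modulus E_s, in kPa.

S_e = q·B·(1−ν²)/E_s · I_f  ⇒  E_s = q·B·(1−ν²)·I_f / S_e.
E_s = 94.4 × 5.3 × 0.8704 × 0.82 / 0.0081 = 44090 kPa

E_s ≈ 44100 kPa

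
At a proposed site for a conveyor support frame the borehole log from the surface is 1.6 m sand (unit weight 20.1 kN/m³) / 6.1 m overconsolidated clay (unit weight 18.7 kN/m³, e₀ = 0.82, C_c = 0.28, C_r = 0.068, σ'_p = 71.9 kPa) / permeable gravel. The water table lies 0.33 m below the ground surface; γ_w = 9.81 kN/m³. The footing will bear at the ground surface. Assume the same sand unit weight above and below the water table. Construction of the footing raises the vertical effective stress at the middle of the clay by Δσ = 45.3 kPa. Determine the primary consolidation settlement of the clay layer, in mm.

Mid-depth of clay below the ground surface: z = 1.6 + 6.1/2 = 4.65 m.
Total vertical stress at mid-clay: σ_v = 20.1×1.6 + 18.7×3.05 = 89.195 kPa.
Pore pressure: u = 9.81×(4.65 − 0.33) = 42.379 kPa.
Initial effective stress: σ'_0 = σ_v − u = 89.195 − 42.379 = 46.816 kPa.
Final effective stress: σ'_f = 46.816 + 45.3 = 92.116 kPa.
σ'_f = 92.116 > σ'_p = 71.9 kPa, so the stress path crosses the preconsolidation pressure — recompression up to σ'_p, then virgin compression beyond:
S_c = H/(1+e₀)·[C_r·log₁₀(σ'_p/σ'_0) + C_c·log₁₀(σ'_f/σ'_p)]
    = 6.1/1.82 × [0.068×log₁₀(71.9/46.816) + 0.28×log₁₀(92.116/71.9)]
    = 3.3516 × [0.012671 + 0.03013] = 0.1435 m

S_c ≈ 143 mm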